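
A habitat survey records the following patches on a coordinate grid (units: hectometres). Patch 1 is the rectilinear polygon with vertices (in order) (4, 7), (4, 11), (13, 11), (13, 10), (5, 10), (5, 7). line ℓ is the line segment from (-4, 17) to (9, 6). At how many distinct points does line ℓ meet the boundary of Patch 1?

2

The segment meets the boundary at (5,9.385), (4,10.231).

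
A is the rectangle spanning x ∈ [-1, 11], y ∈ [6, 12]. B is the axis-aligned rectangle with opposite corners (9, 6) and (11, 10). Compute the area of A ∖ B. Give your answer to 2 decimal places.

64.00

|A∩B|: x∈[9,11], y∈[6,10] → 2·4 = 8.
|A| = 72.
|A ∖ B| = |A| − |A∩B| = 72 − 8 = 64.00.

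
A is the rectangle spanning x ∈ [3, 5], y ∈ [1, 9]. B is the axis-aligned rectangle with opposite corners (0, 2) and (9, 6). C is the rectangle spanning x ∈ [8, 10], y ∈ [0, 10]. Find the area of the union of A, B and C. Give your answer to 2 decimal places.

60.00

By inclusion–exclusion:
Individual areas: |A| = 16, |B| = 36, |C| = 20.
|A∩B|: x∈[3,5], y∈[2,6] → 2·4 = 8.
|A∩C| = 0 (no overlap).
|B∩C|: x∈[8,9], y∈[2,6] → 1·4 = 4.
|A∩B∩C| = 0.
|A ∪ B ∪ C| = 72 − 12 + 0 = 60.00.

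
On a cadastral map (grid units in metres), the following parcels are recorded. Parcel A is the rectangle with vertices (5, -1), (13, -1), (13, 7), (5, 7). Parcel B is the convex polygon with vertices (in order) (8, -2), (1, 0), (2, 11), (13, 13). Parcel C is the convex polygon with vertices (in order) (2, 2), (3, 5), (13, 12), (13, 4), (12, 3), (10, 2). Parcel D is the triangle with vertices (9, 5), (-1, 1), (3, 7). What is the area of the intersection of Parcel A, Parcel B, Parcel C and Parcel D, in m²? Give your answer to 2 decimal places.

5.87

The intersection is the polygon with vertices (5,6.333), (9,5), (5,3.4).
By the shoelace formula its area is 5.87.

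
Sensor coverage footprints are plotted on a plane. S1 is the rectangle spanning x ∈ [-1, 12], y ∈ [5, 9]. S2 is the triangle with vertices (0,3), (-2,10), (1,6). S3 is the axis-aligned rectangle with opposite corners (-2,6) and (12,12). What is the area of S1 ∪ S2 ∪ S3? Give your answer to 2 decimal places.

98.24

By inclusion–exclusion:
Individual areas: |S1| = 52, |S2| = 6.5, |S3| = 84.
|S1∩S2| = 4.1786.
|S1∩S3|: x∈[-1,12], y∈[6,9] → 13·3 = 39.
|S2∩S3| = 3.7143.
|S1∩S2∩S3| = 2.631.
|S1 ∪ S2 ∪ S3| = 142.5 − 46.8929 + 2.631 = 98.24.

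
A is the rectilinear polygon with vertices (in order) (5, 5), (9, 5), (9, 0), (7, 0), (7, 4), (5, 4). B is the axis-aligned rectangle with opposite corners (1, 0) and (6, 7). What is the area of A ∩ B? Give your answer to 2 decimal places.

1.00

The intersection is the polygon with vertices (6,5), (6,4), (5,4), (5,5).
By the shoelace formula its area is 1.00.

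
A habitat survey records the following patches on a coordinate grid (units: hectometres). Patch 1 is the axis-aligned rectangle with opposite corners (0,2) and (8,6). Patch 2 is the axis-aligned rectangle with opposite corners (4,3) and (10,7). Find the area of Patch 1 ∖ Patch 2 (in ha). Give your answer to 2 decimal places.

|Patch 1∩Patch 2|: x∈[4,8], y∈[3,6] → 4·3 = 12.
|Patch 1| = 32.
|Patch 1 ∖ Patch 2| = |Patch 1| − |Patch 1∩Patch 2| = 32 − 12 = 20.00.

20.00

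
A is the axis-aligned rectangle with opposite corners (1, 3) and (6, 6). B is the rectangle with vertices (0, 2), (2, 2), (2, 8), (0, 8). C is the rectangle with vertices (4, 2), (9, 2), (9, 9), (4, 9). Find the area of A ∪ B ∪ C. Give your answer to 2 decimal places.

53.00

By inclusion–exclusion:
Individual areas: |A| = 15, |B| = 12, |C| = 35.
|A∩B|: x∈[1,2], y∈[3,6] → 1·3 = 3.
|A∩C|: x∈[4,6], y∈[3,6] → 2·3 = 6.
|B∩C| = 0 (no overlap).
|A∩B∩C| = 0.
|A ∪ B ∪ C| = 62 − 9 + 0 = 53.00.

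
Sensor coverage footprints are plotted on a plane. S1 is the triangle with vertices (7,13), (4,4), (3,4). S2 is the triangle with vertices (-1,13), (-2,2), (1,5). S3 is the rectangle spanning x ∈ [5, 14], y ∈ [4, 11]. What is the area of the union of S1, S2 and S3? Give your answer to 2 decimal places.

By inclusion–exclusion:
Individual areas: |S1| = 4.5, |S2| = 15, |S3| = 63.
|S1∩S2| = 0.
|S1∩S3| = 1.2778.
|S2∩S3| = 0.
|S1∩S2∩S3| = 0.
|S1 ∪ S2 ∪ S3| = 82.5 − 1.2778 + 0 = 81.22.

81.22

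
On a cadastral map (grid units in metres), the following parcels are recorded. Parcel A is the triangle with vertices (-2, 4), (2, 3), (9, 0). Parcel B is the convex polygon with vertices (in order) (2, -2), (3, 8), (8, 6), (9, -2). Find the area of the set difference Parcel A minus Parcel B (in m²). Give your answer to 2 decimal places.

1.11

|Parcel A| = 2.5, |Parcel A∩Parcel B| = 1.3868.
|Parcel A ∖ Parcel B| = |Parcel A| − |Parcel A∩Parcel B| = 2.5 − 1.3868 = 1.11.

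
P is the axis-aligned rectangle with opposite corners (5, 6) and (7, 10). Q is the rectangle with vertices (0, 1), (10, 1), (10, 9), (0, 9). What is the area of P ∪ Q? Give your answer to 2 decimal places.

By inclusion–exclusion:
Individual areas: |P| = 8, |Q| = 80.
|P∩Q|: x∈[5,7], y∈[6,9] → 2·3 = 6.
|P ∪ Q| = 88 − 6 = 82.00.

82.00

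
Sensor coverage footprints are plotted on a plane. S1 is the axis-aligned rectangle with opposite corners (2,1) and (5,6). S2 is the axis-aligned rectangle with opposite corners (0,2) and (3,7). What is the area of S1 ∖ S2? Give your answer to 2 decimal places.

11.00

|S1∩S2|: x∈[2,3], y∈[2,6] → 1·4 = 4.
|S1| = 15.
|S1 ∖ S2| = |S1| − |S1∩S2| = 15 − 4 = 11.00.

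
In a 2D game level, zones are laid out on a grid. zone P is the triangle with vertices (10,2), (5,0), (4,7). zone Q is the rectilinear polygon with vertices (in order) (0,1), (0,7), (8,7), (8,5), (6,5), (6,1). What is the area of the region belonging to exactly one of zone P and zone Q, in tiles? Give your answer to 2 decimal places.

42.84

|zone P| = 18.5, |zone Q| = 40, |zone P∩zone Q| = 7.8286.
|zone P △ zone Q| = |zone P| + |zone Q| − 2·|zone P∩zone Q| = 18.5 + 40 − 15.6571 = 42.84.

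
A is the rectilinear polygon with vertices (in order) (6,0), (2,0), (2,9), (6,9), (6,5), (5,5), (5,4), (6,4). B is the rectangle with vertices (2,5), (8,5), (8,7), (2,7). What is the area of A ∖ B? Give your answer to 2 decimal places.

|A| = 35, |A∩B| = 8.
|A ∖ B| = |A| − |A∩B| = 35 − 8 = 27.00.

27.00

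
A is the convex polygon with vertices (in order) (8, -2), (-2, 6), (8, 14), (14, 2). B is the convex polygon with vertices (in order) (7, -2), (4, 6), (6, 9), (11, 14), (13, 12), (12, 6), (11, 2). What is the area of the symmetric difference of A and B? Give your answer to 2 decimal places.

|A| = 128, |B| = 79.5, |A∩B| = 63.1508.
|A △ B| = |A| + |B| − 2·|A∩B| = 128 + 79.5 − 126.3016 = 81.20.

81.20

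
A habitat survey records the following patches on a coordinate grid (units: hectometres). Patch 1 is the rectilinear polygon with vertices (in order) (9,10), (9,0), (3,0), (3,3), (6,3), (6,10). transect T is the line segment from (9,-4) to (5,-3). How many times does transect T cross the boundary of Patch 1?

0

The segment lies entirely outside Patch 1 and never meets its boundary.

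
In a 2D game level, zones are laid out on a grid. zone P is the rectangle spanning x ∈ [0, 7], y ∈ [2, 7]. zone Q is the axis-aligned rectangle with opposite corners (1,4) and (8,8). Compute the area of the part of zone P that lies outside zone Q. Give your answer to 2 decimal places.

17.00

|zone P∩zone Q|: x∈[1,7], y∈[4,7] → 6·3 = 18.
|zone P| = 35.
|zone P ∖ zone Q| = |zone P| − |zone P∩zone Q| = 35 − 18 = 17.00.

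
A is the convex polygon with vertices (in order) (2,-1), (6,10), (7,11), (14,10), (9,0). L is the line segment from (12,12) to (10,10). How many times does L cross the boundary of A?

1

The segment meets the boundary at (10.5,10.5).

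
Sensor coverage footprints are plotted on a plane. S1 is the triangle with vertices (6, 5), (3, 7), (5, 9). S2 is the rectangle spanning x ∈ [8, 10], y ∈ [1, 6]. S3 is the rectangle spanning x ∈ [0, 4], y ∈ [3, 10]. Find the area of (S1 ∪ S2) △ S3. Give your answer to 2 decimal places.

41.33

|S1 ∪ S2| = 15.
|(S1 ∪ S2) ∩ S3| = 0.8333.
|(S1 ∪ S2) △ S3| = 15 + 28 − 1.6667 = 41.33.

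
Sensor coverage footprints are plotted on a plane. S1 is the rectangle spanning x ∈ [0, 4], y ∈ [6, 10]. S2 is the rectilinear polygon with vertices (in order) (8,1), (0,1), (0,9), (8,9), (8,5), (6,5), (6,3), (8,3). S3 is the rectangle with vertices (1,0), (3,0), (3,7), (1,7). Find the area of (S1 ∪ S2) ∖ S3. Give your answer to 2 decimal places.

|S1 ∪ S2| = 64.
|(S1 ∪ S2) ∩ S3| = 12.
|(S1 ∪ S2) ∖ S3| = 64 − 12 = 52.00.

52.00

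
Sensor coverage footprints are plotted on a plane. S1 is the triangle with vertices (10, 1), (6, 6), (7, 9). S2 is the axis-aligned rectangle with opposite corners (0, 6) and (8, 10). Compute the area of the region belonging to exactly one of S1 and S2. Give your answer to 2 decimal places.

34.17

|S1| = 8.5, |S2| = 32, |S1∩S2| = 3.1667.
|S1 △ S2| = |S1| + |S2| − 2·|S1∩S2| = 8.5 + 32 − 6.3333 = 34.17.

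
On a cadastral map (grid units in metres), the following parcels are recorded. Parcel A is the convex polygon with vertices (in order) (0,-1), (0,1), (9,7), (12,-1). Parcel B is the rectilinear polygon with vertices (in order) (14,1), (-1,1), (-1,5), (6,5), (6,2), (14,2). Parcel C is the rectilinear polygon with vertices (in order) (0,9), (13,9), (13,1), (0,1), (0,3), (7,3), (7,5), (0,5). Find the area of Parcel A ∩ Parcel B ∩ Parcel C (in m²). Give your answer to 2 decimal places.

14.06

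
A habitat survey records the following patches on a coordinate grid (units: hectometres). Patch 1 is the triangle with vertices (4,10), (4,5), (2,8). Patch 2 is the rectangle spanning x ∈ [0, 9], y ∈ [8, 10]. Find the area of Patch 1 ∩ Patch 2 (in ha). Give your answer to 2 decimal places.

2.00

The intersection is the polygon with vertices (4,8), (2,8), (4,10).
By the shoelace formula its area is 2.00.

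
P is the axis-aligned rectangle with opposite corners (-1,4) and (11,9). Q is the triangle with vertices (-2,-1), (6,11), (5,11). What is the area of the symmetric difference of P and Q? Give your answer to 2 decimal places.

|P| = 60, |Q| = 6, |P∩Q| = 3.125.
|P △ Q| = |P| + |Q| − 2·|P∩Q| = 60 + 6 − 6.25 = 59.75.

59.75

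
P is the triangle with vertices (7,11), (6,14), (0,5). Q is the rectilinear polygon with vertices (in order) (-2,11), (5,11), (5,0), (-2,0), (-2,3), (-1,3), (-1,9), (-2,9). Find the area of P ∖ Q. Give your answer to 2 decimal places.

6.21

|P| = 13.5, |P∩Q| = 7.2857.
|P ∖ Q| = |P| − |P∩Q| = 13.5 − 7.2857 = 6.21.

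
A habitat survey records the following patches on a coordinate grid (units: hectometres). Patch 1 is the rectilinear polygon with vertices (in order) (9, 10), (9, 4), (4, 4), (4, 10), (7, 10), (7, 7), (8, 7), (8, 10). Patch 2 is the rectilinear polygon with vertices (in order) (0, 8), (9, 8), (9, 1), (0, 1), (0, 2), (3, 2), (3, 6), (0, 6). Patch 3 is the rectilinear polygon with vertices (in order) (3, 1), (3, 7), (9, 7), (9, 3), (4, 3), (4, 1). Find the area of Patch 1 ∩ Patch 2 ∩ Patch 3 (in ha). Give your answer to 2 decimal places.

15.00

The intersection is the polygon with vertices (4,4), (4,7), (7,7), (8,7), (9,7), (9,4).
By the shoelace formula its area is 15.00.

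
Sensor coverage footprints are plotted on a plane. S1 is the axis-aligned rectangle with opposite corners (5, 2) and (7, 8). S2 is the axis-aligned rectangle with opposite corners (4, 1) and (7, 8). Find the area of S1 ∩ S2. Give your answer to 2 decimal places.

12.00

|S1∩S2|: x∈[5,7], y∈[2,8] → 2·6 = 12.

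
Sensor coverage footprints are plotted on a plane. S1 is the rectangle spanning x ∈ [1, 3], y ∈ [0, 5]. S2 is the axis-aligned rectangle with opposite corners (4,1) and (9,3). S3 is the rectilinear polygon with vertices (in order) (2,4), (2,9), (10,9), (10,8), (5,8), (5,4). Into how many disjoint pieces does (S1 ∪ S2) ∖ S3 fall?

2

(S1 ∪ S2) ∖ S3 splits into 2 disjoint pieces (area 9, area 10).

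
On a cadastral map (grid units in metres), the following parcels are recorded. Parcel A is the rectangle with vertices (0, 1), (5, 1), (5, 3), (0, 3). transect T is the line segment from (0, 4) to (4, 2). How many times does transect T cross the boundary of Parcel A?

1

The segment meets the boundary at (2,3).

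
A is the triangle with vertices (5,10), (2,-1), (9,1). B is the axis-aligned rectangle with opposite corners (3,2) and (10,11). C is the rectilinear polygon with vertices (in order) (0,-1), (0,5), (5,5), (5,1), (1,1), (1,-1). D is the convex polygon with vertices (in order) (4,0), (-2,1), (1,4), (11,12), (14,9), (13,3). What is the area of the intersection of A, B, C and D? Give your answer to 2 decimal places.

The intersection is the polygon with vertices (3,2.667), (3.636,5), (5,5), (5,2), (3,2).
By the shoelace formula its area is 5.26.

5.26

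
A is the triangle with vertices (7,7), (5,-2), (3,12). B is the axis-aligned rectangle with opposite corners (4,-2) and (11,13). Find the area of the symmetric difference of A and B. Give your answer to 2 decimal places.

87.75

|A| = 23, |B| = 105, |A∩B| = 20.125.
|A △ B| = |A| + |B| − 2·|A∩B| = 23 + 105 − 40.25 = 87.75.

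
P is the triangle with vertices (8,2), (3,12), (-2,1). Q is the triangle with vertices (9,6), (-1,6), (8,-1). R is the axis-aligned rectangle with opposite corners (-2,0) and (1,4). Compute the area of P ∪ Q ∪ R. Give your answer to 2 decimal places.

71.09

By inclusion–exclusion:
Individual areas: |P| = 52.5, |Q| = 35, |R| = 12.
|P∩Q| = 21.908.
|P∩R| = 6.5045.
|Q∩R| = 0.
|P∩Q∩R| = 0.
|P ∪ Q ∪ R| = 99.5 − 28.4126 + 0 = 71.09.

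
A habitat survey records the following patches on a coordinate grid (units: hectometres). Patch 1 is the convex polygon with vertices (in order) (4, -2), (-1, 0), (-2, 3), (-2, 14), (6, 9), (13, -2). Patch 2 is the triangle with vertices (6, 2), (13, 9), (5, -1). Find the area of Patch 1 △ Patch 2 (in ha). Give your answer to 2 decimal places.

135.17

|Patch 1| = 138, |Patch 2| = 7, |Patch 1∩Patch 2| = 4.9153.
|Patch 1 △ Patch 2| = |Patch 1| + |Patch 2| − 2·|Patch 1∩Patch 2| = 138 + 7 − 9.8305 = 135.17.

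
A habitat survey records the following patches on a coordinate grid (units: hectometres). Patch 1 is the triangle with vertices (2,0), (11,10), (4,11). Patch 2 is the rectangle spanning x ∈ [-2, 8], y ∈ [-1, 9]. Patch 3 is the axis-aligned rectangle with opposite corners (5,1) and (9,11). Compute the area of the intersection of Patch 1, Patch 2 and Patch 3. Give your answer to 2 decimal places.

12.00

The intersection is the polygon with vertices (8,9), (8,6.667), (5,3.333), (5,9).
By the shoelace formula its area is 12.00.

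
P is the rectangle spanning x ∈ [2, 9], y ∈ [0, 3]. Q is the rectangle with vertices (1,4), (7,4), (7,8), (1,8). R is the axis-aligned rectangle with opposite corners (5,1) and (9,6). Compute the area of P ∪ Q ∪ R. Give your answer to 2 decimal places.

By inclusion–exclusion:
Individual areas: |P| = 21, |Q| = 24, |R| = 20.
|P∩Q| = 0 (no overlap).
|P∩R|: x∈[5,9], y∈[1,3] → 4·2 = 8.
|Q∩R|: x∈[5,7], y∈[4,6] → 2·2 = 4.
|P∩Q∩R| = 0.
|P ∪ Q ∪ R| = 65 − 12 + 0 = 53.00.

53.00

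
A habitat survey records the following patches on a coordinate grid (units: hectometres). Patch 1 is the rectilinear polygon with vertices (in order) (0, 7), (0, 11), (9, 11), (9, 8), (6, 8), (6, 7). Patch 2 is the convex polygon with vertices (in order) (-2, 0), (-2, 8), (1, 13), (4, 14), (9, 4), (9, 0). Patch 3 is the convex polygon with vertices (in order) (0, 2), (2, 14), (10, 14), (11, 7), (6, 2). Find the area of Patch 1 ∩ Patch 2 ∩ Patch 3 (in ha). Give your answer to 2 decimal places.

20.08

The intersection is the polygon with vertices (5.5,11), (7,8), (6,8), (6,7), (0.833,7), (1.5,11).
By the shoelace formula its area is 20.08.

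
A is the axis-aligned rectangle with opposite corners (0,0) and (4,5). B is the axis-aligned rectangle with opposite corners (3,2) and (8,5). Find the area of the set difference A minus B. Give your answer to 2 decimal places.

17.00

|A∩B|: x∈[3,4], y∈[2,5] → 1·3 = 3.
|A| = 20.
|A ∖ B| = |A| − |A∩B| = 20 − 3 = 17.00.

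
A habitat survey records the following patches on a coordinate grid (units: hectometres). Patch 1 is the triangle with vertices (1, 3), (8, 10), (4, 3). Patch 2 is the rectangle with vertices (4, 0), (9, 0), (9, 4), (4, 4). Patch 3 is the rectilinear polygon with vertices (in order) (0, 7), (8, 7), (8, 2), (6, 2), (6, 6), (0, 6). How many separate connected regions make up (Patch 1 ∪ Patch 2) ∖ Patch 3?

2

(Patch 1 ∪ Patch 2) ∖ Patch 3 splits into 2 disjoint pieces (area 1.9286, area 22.7857).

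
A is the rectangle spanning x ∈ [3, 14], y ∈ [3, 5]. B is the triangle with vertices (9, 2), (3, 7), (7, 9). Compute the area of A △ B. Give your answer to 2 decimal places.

|A| = 22, |B| = 16, |A∩B| = 3.6571.
|A △ B| = |A| + |B| − 2·|A∩B| = 22 + 16 − 7.3143 = 30.69.

30.69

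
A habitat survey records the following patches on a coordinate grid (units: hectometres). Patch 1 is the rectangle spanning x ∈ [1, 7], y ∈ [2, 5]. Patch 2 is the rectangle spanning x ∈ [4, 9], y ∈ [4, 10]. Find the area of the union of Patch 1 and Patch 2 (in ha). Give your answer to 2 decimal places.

45.00

By inclusion–exclusion:
Individual areas: |Patch 1| = 18, |Patch 2| = 30.
|Patch 1∩Patch 2|: x∈[4,7], y∈[4,5] → 3·1 = 3.
|Patch 1 ∪ Patch 2| = 48 − 3 = 45.00.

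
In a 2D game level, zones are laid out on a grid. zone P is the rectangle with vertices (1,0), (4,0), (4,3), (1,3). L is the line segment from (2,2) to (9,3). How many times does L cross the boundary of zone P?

The segment meets the boundary at (4,2.286).

1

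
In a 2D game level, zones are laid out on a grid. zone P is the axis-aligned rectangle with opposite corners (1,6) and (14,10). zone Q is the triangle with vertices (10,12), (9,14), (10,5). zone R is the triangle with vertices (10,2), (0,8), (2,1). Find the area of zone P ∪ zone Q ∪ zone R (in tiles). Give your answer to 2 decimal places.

By inclusion–exclusion:
Individual areas: |zone P| = 52, |zone Q| = 3.5, |zone R| = 29.
|zone P∩zone Q| = 1.3333.
|zone P∩zone R| = 1.6333.
|zone Q∩zone R| = 0.
|zone P∩zone Q∩zone R| = 0.
|zone P ∪ zone Q ∪ zone R| = 84.5 − 2.9667 + 0 = 81.53.

81.53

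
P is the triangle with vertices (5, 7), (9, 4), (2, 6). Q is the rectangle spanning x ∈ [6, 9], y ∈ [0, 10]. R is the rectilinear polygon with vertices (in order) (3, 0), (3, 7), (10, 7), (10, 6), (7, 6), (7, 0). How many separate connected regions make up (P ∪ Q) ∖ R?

3

(P ∪ Q) ∖ R splits into 3 disjoint pieces (area 9, area 12, area 0.3095).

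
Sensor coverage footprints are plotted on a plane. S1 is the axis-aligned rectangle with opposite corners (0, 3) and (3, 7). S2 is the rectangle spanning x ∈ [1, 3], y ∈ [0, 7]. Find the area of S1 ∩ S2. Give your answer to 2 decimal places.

8.00

|S1∩S2|: x∈[1,3], y∈[3,7] → 2·4 = 8.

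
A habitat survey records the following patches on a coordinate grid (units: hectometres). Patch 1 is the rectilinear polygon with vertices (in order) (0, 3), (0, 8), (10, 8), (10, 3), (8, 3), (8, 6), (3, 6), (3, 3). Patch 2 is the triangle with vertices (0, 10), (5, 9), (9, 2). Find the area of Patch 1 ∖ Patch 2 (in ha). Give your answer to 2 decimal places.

29.30

|Patch 1| = 35, |Patch 1∩Patch 2| = 5.6964.
|Patch 1 ∖ Patch 2| = |Patch 1| − |Patch 1∩Patch 2| = 35 − 5.6964 = 29.30.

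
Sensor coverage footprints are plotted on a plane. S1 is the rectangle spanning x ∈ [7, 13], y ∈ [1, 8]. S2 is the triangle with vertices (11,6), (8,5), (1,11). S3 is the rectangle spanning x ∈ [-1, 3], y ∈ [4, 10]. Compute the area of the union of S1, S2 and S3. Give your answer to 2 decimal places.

By inclusion–exclusion:
Individual areas: |S1| = 42, |S2| = 12.5, |S3| = 24.
|S1∩S2| = 6.0714.
|S1∩S3| = 0 (no overlap).
|S2∩S3| = 0.2976.
|S1∩S2∩S3| = 0.
|S1 ∪ S2 ∪ S3| = 78.5 − 6.369 + 0 = 72.13.

72.13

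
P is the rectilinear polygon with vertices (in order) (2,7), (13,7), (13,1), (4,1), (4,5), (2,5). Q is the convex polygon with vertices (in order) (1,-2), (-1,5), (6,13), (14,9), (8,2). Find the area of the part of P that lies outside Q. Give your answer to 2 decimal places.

|P| = 58, |P∩Q| = 37.8393.
|P ∖ Q| = |P| − |P∩Q| = 58 − 37.8393 = 20.16.

20.16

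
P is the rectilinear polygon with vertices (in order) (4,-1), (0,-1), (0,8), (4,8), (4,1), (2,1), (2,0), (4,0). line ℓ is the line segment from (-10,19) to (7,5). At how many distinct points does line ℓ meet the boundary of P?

The segment meets the boundary at (4,7.471), (3.357,8).

2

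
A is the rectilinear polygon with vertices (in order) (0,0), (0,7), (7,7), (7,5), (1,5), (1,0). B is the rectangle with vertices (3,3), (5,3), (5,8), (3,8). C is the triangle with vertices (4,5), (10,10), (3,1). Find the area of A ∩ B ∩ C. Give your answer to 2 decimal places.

The intersection is the polygon with vertices (5,5), (4,5), (5,5.833).
By the shoelace formula its area is 0.42.

0.42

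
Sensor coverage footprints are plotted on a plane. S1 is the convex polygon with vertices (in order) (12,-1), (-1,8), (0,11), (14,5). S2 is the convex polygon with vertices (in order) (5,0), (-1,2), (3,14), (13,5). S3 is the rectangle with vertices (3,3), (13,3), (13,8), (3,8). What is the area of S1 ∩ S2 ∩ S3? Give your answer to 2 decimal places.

35.30

The intersection is the polygon with vertices (12.091,5.818), (13,5), (9.8,3), (6.222,3), (3,5.231), (3,8), (7,8).
By the shoelace formula its area is 35.30.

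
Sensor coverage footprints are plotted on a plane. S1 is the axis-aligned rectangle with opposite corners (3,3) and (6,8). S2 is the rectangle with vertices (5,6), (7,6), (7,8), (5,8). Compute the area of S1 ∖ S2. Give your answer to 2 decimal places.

13.00

|S1∩S2|: x∈[5,6], y∈[6,8] → 1·2 = 2.
|S1| = 15.
|S1 ∖ S2| = |S1| − |S1∩S2| = 15 − 2 = 13.00.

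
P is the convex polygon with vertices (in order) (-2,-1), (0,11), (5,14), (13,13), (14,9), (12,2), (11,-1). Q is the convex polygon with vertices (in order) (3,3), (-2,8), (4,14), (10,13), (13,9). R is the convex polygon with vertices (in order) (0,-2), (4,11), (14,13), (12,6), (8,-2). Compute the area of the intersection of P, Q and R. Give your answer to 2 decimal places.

54.40

The intersection is the polygon with vertices (12.897,9.138), (12.828,8.897), (3,3), (1.882,4.118), (4,11), (10.522,12.304).
By the shoelace formula its area is 54.40.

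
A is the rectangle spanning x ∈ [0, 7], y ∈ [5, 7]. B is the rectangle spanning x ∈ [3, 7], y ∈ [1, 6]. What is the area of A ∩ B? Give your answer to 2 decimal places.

4.00

|A∩B|: x∈[3,7], y∈[5,6] → 4·1 = 4.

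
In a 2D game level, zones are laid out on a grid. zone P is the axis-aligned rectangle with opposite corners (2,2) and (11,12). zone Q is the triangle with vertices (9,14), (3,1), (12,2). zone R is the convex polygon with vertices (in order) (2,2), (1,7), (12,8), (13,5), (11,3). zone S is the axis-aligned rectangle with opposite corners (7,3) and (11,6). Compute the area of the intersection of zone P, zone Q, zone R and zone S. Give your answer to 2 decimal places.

The intersection is the polygon with vertices (11,3), (7,3), (7,6), (11,6).
By the shoelace formula its area is 12.00.

12.00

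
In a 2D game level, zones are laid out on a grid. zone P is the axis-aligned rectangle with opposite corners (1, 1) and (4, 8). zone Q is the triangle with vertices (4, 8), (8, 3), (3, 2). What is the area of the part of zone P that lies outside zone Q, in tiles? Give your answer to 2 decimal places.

|zone P| = 21, |zone P∩zone Q| = 2.9.
|zone P ∖ zone Q| = |zone P| − |zone P∩zone Q| = 21 − 2.9 = 18.10.

18.10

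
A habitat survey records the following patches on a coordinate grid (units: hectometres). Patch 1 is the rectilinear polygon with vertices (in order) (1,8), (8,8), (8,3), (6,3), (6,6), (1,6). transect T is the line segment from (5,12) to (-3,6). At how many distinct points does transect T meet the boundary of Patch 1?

0

The segment lies entirely outside Patch 1 and never meets its boundary.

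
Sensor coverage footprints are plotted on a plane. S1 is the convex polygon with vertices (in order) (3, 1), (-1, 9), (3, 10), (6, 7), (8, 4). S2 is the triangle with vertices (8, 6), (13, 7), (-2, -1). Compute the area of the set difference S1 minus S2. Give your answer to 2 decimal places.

|S1| = 42, |S1∩S2| = 5.6972.
|S1 ∖ S2| = |S1| − |S1∩S2| = 42 − 5.6972 = 36.30.

36.30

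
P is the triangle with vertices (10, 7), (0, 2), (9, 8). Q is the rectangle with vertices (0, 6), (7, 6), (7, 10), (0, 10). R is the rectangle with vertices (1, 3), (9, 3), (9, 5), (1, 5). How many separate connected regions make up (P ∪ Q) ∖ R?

(P ∪ Q) ∖ R splits into 2 disjoint pieces (area 0.25, area 32.9167).

2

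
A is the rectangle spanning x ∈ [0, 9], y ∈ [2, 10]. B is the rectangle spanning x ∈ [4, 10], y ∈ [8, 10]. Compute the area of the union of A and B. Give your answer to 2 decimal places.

By inclusion–exclusion:
Individual areas: |A| = 72, |B| = 12.
|A∩B|: x∈[4,9], y∈[8,10] → 5·2 = 10.
|A ∪ B| = 84 − 10 = 74.00.

74.00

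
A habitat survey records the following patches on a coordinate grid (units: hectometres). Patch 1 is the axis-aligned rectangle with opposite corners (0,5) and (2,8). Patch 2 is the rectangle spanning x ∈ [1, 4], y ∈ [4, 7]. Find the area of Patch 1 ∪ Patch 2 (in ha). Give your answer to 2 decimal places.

By inclusion–exclusion:
Individual areas: |Patch 1| = 6, |Patch 2| = 9.
|Patch 1∩Patch 2|: x∈[1,2], y∈[5,7] → 1·2 = 2.
|Patch 1 ∪ Patch 2| = 15 − 2 = 13.00.

13.00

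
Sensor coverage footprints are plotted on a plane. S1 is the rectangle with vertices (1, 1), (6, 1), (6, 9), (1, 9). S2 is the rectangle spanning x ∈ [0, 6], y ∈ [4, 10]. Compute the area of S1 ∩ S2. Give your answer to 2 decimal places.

|S1∩S2|: x∈[1,6], y∈[4,9] → 5·5 = 25.

25.00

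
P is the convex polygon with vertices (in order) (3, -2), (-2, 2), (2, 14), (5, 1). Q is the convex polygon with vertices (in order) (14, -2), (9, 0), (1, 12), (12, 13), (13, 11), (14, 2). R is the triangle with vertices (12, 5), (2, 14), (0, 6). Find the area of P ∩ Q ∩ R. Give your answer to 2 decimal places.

2.40

The intersection is the polygon with vertices (2.432,12.13), (3.235,8.647), (1.364,11.454), (1.512,12.046).
By the shoelace formula its area is 2.40.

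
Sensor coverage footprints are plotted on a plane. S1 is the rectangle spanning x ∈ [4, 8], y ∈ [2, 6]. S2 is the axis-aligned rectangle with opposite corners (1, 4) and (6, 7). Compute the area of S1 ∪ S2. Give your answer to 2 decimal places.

By inclusion–exclusion:
Individual areas: |S1| = 16, |S2| = 15.
|S1∩S2|: x∈[4,6], y∈[4,6] → 2·2 = 4.
|S1 ∪ S2| = 31 − 4 = 27.00.

27.00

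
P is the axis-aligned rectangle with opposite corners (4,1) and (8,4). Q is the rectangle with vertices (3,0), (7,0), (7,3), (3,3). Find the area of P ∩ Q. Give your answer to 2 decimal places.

|P∩Q|: x∈[4,7], y∈[1,3] → 3·2 = 6.

6.00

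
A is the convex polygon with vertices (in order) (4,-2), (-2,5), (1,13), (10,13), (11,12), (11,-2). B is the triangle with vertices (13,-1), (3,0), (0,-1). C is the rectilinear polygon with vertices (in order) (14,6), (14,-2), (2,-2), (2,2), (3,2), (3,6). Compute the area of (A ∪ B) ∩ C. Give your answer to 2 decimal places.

|A ∪ B| = 162.9804.
|(A ∪ B) ∩ C| = 66.48.

66.48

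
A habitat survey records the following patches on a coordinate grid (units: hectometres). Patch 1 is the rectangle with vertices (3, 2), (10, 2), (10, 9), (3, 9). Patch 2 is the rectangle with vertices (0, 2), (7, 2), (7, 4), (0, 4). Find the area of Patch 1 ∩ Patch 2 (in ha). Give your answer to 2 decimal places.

|Patch 1∩Patch 2|: x∈[3,7], y∈[2,4] → 4·2 = 8.

8.00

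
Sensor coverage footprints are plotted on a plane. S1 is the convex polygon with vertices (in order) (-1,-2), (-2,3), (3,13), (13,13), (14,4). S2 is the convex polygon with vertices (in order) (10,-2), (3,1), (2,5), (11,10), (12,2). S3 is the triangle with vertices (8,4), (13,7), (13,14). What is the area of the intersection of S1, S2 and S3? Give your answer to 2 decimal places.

The intersection is the polygon with vertices (11.488,6.093), (8,4), (11,10).
By the shoelace formula its area is 7.33.

7.33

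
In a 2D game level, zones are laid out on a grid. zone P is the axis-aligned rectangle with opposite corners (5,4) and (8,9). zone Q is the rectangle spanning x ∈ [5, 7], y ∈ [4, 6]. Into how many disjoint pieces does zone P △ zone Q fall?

zone P △ zone Q is a single connected region.

1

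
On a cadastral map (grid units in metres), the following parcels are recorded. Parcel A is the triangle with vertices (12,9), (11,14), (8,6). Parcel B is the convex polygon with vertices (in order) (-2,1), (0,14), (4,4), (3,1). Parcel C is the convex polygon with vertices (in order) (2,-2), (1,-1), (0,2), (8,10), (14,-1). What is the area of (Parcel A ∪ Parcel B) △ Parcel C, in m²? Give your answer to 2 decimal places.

126.84

|Parcel A ∪ Parcel B| = 55.
|(Parcel A ∪ Parcel B) ∩ Parcel C| = 11.0809.
|(Parcel A ∪ Parcel B) △ Parcel C| = 55 + 94 − 22.1618 = 126.84.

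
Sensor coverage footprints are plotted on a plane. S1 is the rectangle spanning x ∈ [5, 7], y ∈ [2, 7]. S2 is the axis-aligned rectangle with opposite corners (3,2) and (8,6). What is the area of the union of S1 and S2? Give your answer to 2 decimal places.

By inclusion–exclusion:
Individual areas: |S1| = 10, |S2| = 20.
|S1∩S2|: x∈[5,7], y∈[2,6] → 2·4 = 8.
|S1 ∪ S2| = 30 − 8 = 22.00.

22.00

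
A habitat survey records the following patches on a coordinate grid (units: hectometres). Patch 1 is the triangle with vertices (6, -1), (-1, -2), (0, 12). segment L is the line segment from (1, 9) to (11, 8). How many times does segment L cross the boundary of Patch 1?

The segment meets the boundary at (1.403,8.96).

1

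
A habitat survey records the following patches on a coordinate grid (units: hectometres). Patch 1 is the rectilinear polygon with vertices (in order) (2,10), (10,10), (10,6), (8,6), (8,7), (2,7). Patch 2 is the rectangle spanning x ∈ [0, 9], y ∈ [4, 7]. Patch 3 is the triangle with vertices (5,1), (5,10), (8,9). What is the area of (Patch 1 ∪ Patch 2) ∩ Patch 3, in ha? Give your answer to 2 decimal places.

The region (Patch 1 ∪ Patch 2) ∩ Patch 3 is the polygon with vertices (5,4), (5,10), (8,9), (6.125,4).
By the shoelace formula its area is 11.81.

11.81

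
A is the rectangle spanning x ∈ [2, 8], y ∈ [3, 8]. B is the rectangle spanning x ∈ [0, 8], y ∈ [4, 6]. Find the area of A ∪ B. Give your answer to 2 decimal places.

34.00

By inclusion–exclusion:
Individual areas: |A| = 30, |B| = 16.
|A∩B|: x∈[2,8], y∈[4,6] → 6·2 = 12.
|A ∪ B| = 46 − 12 = 34.00.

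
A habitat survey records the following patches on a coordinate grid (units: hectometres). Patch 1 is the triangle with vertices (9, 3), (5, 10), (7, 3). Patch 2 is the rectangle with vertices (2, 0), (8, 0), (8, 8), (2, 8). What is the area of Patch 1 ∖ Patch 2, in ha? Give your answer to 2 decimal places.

|Patch 1| = 7, |Patch 1∩Patch 2| = 5.5536.
|Patch 1 ∖ Patch 2| = |Patch 1| − |Patch 1∩Patch 2| = 7 − 5.5536 = 1.45.

1.45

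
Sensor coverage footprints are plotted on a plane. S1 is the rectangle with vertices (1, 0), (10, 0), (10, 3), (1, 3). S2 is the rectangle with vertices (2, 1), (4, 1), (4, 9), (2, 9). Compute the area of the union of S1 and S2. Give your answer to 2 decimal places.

39.00

By inclusion–exclusion:
Individual areas: |S1| = 27, |S2| = 16.
|S1∩S2|: x∈[2,4], y∈[1,3] → 2·2 = 4.
|S1 ∪ S2| = 43 − 4 = 39.00.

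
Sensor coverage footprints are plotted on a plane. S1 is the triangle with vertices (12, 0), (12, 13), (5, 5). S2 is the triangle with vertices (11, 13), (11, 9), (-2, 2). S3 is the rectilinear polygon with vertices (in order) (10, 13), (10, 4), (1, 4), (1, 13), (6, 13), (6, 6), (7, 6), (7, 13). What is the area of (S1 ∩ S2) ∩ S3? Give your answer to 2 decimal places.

4.04

The region (S1 ∩ S2) ∩ S3 is the polygon with vertices (7,6.846), (7,7.286), (10,10.714), (10,8.461).
By the shoelace formula its area is 4.04.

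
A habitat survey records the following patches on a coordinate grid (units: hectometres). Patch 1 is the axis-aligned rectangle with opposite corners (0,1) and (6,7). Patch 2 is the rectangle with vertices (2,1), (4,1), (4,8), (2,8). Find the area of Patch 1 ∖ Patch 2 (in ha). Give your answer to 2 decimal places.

|Patch 1∩Patch 2|: x∈[2,4], y∈[1,7] → 2·6 = 12.
|Patch 1| = 36.
|Patch 1 ∖ Patch 2| = |Patch 1| − |Patch 1∩Patch 2| = 36 − 12 = 24.00.

24.00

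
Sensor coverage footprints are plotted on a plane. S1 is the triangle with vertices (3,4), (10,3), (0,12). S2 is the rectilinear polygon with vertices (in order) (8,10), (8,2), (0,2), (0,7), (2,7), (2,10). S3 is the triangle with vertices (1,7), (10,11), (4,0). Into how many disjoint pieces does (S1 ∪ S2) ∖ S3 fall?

(S1 ∪ S2) ∖ S3 splits into 3 disjoint pieces (area 9.2719, area 10.3571, area 10.8056).

3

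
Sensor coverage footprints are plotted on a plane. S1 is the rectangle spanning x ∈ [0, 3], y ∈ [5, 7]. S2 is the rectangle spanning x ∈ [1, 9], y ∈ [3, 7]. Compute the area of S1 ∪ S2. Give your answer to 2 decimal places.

34.00

By inclusion–exclusion:
Individual areas: |S1| = 6, |S2| = 32.
|S1∩S2|: x∈[1,3], y∈[5,7] → 2·2 = 4.
|S1 ∪ S2| = 38 − 4 = 34.00.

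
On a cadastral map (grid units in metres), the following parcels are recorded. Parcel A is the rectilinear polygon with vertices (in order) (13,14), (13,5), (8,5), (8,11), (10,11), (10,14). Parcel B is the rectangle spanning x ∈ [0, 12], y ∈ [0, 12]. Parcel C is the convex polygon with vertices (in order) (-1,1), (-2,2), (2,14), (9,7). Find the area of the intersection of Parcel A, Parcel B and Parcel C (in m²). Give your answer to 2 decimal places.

The intersection is the polygon with vertices (8,8), (9,7), (8,6.4).
By the shoelace formula its area is 0.80.

0.80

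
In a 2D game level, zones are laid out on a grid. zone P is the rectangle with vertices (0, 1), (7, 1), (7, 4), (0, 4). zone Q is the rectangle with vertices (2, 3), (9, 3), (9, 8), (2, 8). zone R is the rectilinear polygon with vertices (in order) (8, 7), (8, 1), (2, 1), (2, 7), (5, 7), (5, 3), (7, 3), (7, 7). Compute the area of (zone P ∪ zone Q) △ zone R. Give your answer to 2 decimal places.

27.00

|zone P ∪ zone Q| = 51.
|(zone P ∪ zone Q) ∩ zone R| = 26.
|(zone P ∪ zone Q) △ zone R| = 51 + 28 − 52 = 27.00.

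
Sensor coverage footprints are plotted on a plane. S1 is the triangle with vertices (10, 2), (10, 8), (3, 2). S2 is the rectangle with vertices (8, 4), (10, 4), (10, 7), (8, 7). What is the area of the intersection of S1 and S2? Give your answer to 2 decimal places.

5.70

The intersection is the polygon with vertices (10,4), (8,4), (8,6.286), (8.833,7), (10,7).
By the shoelace formula its area is 5.70.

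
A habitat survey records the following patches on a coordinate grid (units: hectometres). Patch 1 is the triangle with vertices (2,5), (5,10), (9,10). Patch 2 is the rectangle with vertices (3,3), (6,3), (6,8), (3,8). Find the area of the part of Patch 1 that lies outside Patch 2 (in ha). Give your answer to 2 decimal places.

6.89

|Patch 1| = 10, |Patch 1∩Patch 2| = 3.1095.
|Patch 1 ∖ Patch 2| = |Patch 1| − |Patch 1∩Patch 2| = 10 − 3.1095 = 6.89.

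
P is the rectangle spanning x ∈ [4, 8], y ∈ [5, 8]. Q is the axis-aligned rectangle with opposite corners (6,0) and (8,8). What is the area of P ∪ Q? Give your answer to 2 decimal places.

22.00

By inclusion–exclusion:
Individual areas: |P| = 12, |Q| = 16.
|P∩Q|: x∈[6,8], y∈[5,8] → 2·3 = 6.
|P ∪ Q| = 28 − 6 = 22.00.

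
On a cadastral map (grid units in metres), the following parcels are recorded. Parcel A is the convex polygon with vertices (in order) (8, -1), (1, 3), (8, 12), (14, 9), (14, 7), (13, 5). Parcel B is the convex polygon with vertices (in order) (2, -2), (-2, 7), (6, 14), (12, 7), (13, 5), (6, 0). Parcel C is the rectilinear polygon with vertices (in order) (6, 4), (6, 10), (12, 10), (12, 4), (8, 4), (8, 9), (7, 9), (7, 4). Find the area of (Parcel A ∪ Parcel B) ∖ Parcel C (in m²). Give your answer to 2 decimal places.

|Parcel A ∪ Parcel B| = 151.5544.
|(Parcel A ∪ Parcel B) ∩ Parcel C| = 31.
|(Parcel A ∪ Parcel B) ∖ Parcel C| = 151.5544 − 31 = 120.55.

120.55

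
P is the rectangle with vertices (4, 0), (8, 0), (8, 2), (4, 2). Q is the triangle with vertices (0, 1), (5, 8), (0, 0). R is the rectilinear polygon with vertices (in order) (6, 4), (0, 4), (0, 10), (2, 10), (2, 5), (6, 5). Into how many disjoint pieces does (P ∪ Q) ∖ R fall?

3

(P ∪ Q) ∖ R splits into 3 disjoint pieces (area 8, area 0.4018, area 1.7857).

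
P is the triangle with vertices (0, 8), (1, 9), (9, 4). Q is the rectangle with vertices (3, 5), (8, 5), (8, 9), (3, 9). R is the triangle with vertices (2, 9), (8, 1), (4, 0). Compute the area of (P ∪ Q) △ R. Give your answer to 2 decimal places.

35.68

|P ∪ Q| = 23.575.
|(P ∪ Q) ∩ R| = 3.4459.
|(P ∪ Q) △ R| = 23.575 + 19 − 6.8918 = 35.68.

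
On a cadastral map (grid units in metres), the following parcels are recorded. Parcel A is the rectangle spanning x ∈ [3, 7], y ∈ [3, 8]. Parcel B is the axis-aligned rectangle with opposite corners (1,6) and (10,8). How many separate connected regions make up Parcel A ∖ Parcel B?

Parcel A ∖ Parcel B is a single connected region.

1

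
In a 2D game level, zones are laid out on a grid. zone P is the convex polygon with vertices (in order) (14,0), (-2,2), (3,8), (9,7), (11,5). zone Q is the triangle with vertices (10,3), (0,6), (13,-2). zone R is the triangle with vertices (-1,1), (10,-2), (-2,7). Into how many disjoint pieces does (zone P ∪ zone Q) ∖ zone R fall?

(zone P ∪ zone Q) ∖ zone R splits into 2 disjoint pieces (area 63.1981, area 0.3915).

2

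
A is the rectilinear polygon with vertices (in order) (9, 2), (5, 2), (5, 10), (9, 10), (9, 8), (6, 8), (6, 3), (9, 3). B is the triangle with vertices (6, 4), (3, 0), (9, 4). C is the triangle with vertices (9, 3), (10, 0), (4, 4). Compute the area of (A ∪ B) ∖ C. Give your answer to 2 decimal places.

|A ∪ B| = 20.9167.
|(A ∪ B) ∩ C| = 4.0936.
|(A ∪ B) ∖ C| = 20.9167 − 4.0936 = 16.82.

16.82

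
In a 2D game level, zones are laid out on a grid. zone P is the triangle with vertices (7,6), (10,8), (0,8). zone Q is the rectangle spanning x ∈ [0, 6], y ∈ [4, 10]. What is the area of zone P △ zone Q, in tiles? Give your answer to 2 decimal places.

|zone P| = 10, |zone Q| = 36, |zone P∩zone Q| = 5.1429.
|zone P △ zone Q| = |zone P| + |zone Q| − 2·|zone P∩zone Q| = 10 + 36 − 10.2857 = 35.71.

35.71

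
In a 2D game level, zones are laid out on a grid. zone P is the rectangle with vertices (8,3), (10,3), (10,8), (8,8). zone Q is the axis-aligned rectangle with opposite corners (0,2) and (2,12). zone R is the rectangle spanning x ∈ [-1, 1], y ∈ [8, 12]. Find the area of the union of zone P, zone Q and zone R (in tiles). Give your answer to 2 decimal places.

34.00

By inclusion–exclusion:
Individual areas: |zone P| = 10, |zone Q| = 20, |zone R| = 8.
|zone P∩zone Q| = 0 (no overlap).
|zone P∩zone R| = 0 (no overlap).
|zone Q∩zone R|: x∈[0,1], y∈[8,12] → 1·4 = 4.
|zone P∩zone Q∩zone R| = 0.
|zone P ∪ zone Q ∪ zone R| = 38 − 4 + 0 = 34.00.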